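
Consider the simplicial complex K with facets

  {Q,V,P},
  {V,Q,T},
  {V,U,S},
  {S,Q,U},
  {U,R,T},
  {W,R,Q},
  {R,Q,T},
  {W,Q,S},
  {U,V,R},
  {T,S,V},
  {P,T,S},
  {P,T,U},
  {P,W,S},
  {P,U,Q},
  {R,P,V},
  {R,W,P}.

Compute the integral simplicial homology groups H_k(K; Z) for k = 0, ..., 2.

Fix the vertex order P < Q < R < S < T < U < V < W and write every simplex with vertices in increasing order. Then dim K = 2 and the simplices of K are:

  0-simplices (8): P, Q, R, S, T, U, V, W
  1-simplices (24): PQ, PR, PS, PT, PU, PV, PW, QR, QS, QT, QU, QV, QW, RT, RU, RV, RW, ST, SU, SV, SW, TU, TV, UV
  2-simplices (16): PQU, PQV, PRV, PRW, PST, PSW, PTU, QRT, QRW, QSU, QSW, QTV, RTU, RUV, STV, SUV

so the chain groups are C_0 ≅ Z^8, C_1 ≅ Z^24, C_2 ≅ Z^16.

Boundary ∂_1: C_1 → C_0 is given by ∂[p,q] = [q] − [p]. For instance
  ∂QT = T − Q.
As a 8×24 matrix over Z this has rank 7, with invariant factors (1,1,1,1,1,1,1).

∂_2: C_2 → C_1 sends each 2-simplex [p,q,r] to [q,r] − [p,r] + [p,q]. For instance
  ∂PQU = QU − PU + PQ,
  ∂PRW = RW − PW + PR.
The resulting 24×16 matrix has rank 15, and its Smith normal form has invariant factors (1,1,1,1,1,1,1,1,1,1,1,1,1,1,1).

Now H_k = ker ∂_k / im ∂_{k+1}, so:

  H_0: rank C_0 − rank ∂_1 = 8 − 7 = 1, and the invariant factors of ∂_1 are all 1, so H_0 = Z.
  H_1: rank ker ∂_1 − rank ∂_2 = (24 − 7) − 15 = 2, and the invariant factors of ∂_2 are all 1, so H_1 = Z^2.
  H_2: rank ker ∂_2 − rank ∂_3 = (16 − 15) − 0 = 1, and there is no ∂_3, so H_2 = Z.

H_0 ≅ Z,  H_1 ≅ Z^2,  H_2 ≅ Z.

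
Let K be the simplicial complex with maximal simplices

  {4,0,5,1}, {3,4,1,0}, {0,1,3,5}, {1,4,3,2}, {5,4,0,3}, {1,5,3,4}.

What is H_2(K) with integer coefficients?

H_2 = 0.

Take the total order 0 < 1 < 2 < 3 < 4 < 5 on the vertex set. Then K (dimension 3) consists of the simplices:

  0-simplices (6): [0], [1], [2], [3], [4], [5]
  1-simplices (13): [0,1], [0,3], [0,4], [0,5], [1,2], [1,3], [1,4], [1,5], [2,3], [2,4], [3,4], [3,5], [4,5]
  2-simplices (13): [0,1,3], [0,1,4], [0,1,5], [0,3,4], [0,3,5], [0,4,5], [1,2,3], [1,2,4], [1,3,4], [1,3,5], [1,4,5], [2,3,4], [3,4,5]
  3-simplices (6): [0,1,3,4], [0,1,3,5], [0,1,4,5], [0,3,4,5], [1,2,3,4], [1,3,4,5]

giving chain groups C_0 ≅ Z^6, C_1 ≅ Z^13, C_2 ≅ Z^13, C_3 ≅ Z^6.

Boundary ∂_1: C_1 → C_0 is given by ∂[p,q] = [q] − [p].
This gives a 6×13 integer matrix of rank 5; reducing to Smith normal form yields diagonal entries (1,1,1,1,1).

The boundary map ∂_2: C_2 → C_1 acts by ∂[p,q,r] = [q,r] − [p,r] + [p,q]. For instance
  ∂[0,3,5] = [3,5] − [0,5] + [0,3],
  ∂[1,3,4] = [3,4] − [1,4] + [1,3].
As a 13×13 matrix over Z this has rank 8, with invariant factors (1,1,1,1,1,1,1,1).

The boundary map ∂_3: C_3 → C_2 sends each 3-simplex σ to the alternating sum Σ_i (−1)^i (σ with its i-th vertex removed). For instance
  ∂[0,3,4,5] = [3,4,5] − [0,4,5] + [0,3,5] − [0,3,4],
  ∂[1,2,3,4] = [2,3,4] − [1,3,4] + [1,2,4] − [1,2,3].
The resulting 13×6 matrix has rank 5, and its Smith normal form has invariant factors (1,1,1,1,1).

Reading off H_k = ker ∂_k / im ∂_{k+1}:

  H_2: rank ker ∂_2 − rank ∂_3 = (13 − 8) − 5 = 0, and the invariant factors of ∂_3 are all 1, so H_2 = 0.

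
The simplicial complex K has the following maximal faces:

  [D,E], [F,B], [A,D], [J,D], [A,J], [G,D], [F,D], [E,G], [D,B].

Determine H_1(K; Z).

Take the total order A < B < D < E < F < G < J on the vertex set. Then K (dimension 1) consists of the simplices:

  0-simplices (7): A, B, D, E, F, G, J
  1-simplices (9): AD, AJ, BD, BF, DE, DF, DG, DJ, EG

so the chain groups are C_0 ≅ Z^7, C_1 ≅ Z^9.

Boundary ∂_1: C_1 → C_0 sends each edge [p,q] (with p < q) to q − p.
The 7×9 boundary matrix has rank 6 and Smith normal form diag(1,1,1,1,1,1).

Reading off H_k = ker ∂_k / im ∂_{k+1}:

  H_1: rank ker ∂_1 − rank ∂_2 = (9 − 6) − 0 = 3, and there is no ∂_2, so H_1 ≅ Z^3.

(K is a triangulation of a wedge of 3 circles.)

H_1 = Z^3.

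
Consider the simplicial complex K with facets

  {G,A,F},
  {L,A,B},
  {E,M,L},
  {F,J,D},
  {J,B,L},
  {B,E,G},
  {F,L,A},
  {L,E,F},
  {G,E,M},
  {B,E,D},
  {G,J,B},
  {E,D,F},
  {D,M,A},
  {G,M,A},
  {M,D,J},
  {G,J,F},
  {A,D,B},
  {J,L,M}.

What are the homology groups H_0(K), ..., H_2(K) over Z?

Take the total order A < B < D < E < F < G < J < L < M on the vertex set. Then K (dimension 2) consists of the simplices:

  0-simplices (9): A, B, D, E, F, G, J, L, M
  1-simplices (27): AB, AD, AF, AG, AL, AM, BD, BE, BG, BJ, BL, DE, DF, DJ, DM, EF, EG, EL, EM, FG, FJ, FL, GJ, GM, JL, JM, LM
  2-simplices (18): ABD, ABL, ADM, AFG, AFL, AGM, BDE, BEG, BGJ, BJL, DEF, DFJ, DJM, EFL, EGM, ELM, FGJ, JLM

Hence C_0 ≅ Z^9, C_1 ≅ Z^27, C_2 ≅ Z^18.

∂_1: C_1 → C_0 sends each edge [p,q] (with p < q) to q − p.
The 9×27 boundary matrix has rank 8 and Smith normal form diag(1,1,1,1,1,1,1,1).

∂_2: C_2 → C_1 maps a triangle to the signed sum of its edges. For instance
  ∂ABL = BL − AL + AB,
  ∂DJM = JM − DM + DJ.
The resulting 27×18 matrix has rank 17, and its Smith normal form has invariant factors (1,1,1,1,1,1,1,1,1,1,1,1,1,1,1,1,1).

Now H_k = ker ∂_k / im ∂_{k+1}, so:

  H_0: rank C_0 − rank ∂_1 = 9 − 8 = 1, and the invariant factors of ∂_1 are all 1, so H_0 = Z.
  H_1: rank ker ∂_1 − rank ∂_2 = (27 − 8) − 17 = 2, and the invariant factors of ∂_2 are all 1, so H_1 = Z^2.
  H_2: rank ker ∂_2 − rank ∂_3 = (18 − 17) − 0 = 1, and there is no ∂_3, so H_2 = Z.

H_0 = Z,  H_1 = Z^2,  H_2 = Z.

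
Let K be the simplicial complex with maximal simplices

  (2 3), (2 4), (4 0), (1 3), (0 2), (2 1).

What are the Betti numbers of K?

We work with the vertex ordering 0 < 1 < 2 < 3 < 4. The simplices of K, each written with vertices in increasing order, are:

  0-simplices (5): [0], [1], [2], [3], [4]
  1-simplices (6): [0,2], [0,4], [1,2], [1,3], [2,3], [2,4]

Hence C_0 ≅ Z^5, C_1 ≅ Z^6.

Boundary ∂_1: C_1 → C_0 sends each edge [p,q] (with p < q) to q − p. For instance
  ∂[1,3] = [3] − [1].
The resulting 5×6 matrix has rank 4, and its Smith normal form has invariant factors (1,1,1,1).

From H_k ≅ ker(∂_k) / im(∂_{k+1}) we obtain:

  H_0: rank C_0 − rank ∂_1 = 5 − 4 = 1, and the invariant factors of ∂_1 are all 1, so H_0 ≅ Z.
  H_1: rank ker ∂_1 − rank ∂_2 = (6 − 4) − 0 = 2, and there is no ∂_2, so H_1 ≅ Z^2.

As a check, the Euler characteristic is 5 − 6 = -1, which agrees with 1 − 2 = -1.

Hence the Betti numbers are b_0 = 1, b_1 = 2.

b_0 = 1, b_1 = 2.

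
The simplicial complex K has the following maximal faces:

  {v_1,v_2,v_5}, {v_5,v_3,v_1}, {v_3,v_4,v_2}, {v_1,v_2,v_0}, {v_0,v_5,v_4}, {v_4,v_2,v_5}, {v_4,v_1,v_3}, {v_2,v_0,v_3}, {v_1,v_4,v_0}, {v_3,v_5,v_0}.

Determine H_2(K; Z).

H_2 = 0.

Fix the vertex order v_0 < v_1 < v_2 < v_3 < v_4 < v_5 and write every simplex with vertices in increasing order. Then dim K = 2 and the simplices of K are:

  0-simplices (6): [v_0], [v_1], [v_2], [v_3], [v_4], [v_5]
  1-simplices (15): (15 of them)
  2-simplices (10): [v_0,v_1,v_2], [v_0,v_1,v_4], [v_0,v_2,v_3], [v_0,v_3,v_5], [v_0,v_4,v_5], [v_1,v_2,v_5], [v_1,v_3,v_4], [v_1,v_3,v_5], [v_2,v_3,v_4], [v_2,v_4,v_5]

so the chain groups are C_0 ≅ Z^6, C_1 ≅ Z^15, C_2 ≅ Z^10.

The boundary map ∂_1: C_1 → C_0 is given by ∂[p,q] = [q] − [p].
The 6×15 boundary matrix has rank 5 and Smith normal form diag(1,1,1,1,1).

The boundary map ∂_2: C_2 → C_1 sends each 2-simplex [p,q,r] to [q,r] − [p,r] + [p,q]. For instance
  ∂[v_0,v_4,v_5] = [v_4,v_5] − [v_0,v_5] + [v_0,v_4],
  ∂[v_1,v_3,v_4] = [v_3,v_4] − [v_1,v_4] + [v_1,v_3].
As a 15×10 matrix over Z this has rank 10, with invariant factors (1,1,1,1,1,1,1,1,1,2).

Now H_k = ker ∂_k / im ∂_{k+1}, so:

  H_2: rank ker ∂_2 − rank ∂_3 = (10 − 10) − 0 = 0, and there is no ∂_3, so H_2 ≅ 0.

(K is a triangulation of the real projective plane RP^2.)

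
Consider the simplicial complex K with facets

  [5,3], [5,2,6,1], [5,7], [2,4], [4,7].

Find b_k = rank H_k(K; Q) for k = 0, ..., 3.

Take the total order 1 < 2 < 3 < 4 < 5 < 6 < 7 on the vertex set. Then K (dimension 3) consists of the simplices:

  0-simplices (7): [1], [2], [3], [4], [5], [6], [7]
  1-simplices (10): [1,2], [1,5], [1,6], [2,4], [2,5], [2,6], [3,5], [4,7], [5,6], [5,7]
  2-simplices (4): [1,2,5], [1,2,6], [1,5,6], [2,5,6]
  3-simplices (1): [1,2,5,6]

giving chain groups C_0 ≅ Z^7, C_1 ≅ Z^10, C_2 ≅ Z^4, C_3 ≅ Z^1.

∂_1: C_1 → C_0 is given by ∂[p,q] = [q] − [p].
The resulting 7×10 matrix has rank 6, and its Smith normal form has invariant factors (1,1,1,1,1,1).

The boundary map ∂_2: C_2 → C_1 sends each 2-simplex [p,q,r] to [q,r] − [p,r] + [p,q]. For instance
  ∂[1,2,5] = [2,5] − [1,5] + [1,2],
  ∂[1,2,6] = [2,6] − [1,6] + [1,2].
The 10×4 boundary matrix has rank 3 and Smith normal form diag(1,1,1).

∂_3: C_3 → C_2 sends each 3-simplex σ to the alternating sum Σ_i (−1)^i (σ with its i-th vertex removed). For instance
  ∂[1,2,5,6] = [2,5,6] − [1,5,6] + [1,2,6] − [1,2,5].
The 4×1 boundary matrix has rank 1 and Smith normal form diag(1).

From H_k ≅ ker(∂_k) / im(∂_{k+1}) we obtain:

  H_0: rank C_0 − rank ∂_1 = 7 − 6 = 1, and the invariant factors of ∂_1 are all 1, so H_0 ≅ Z.
  H_1: rank ker ∂_1 − rank ∂_2 = (10 − 6) − 3 = 1, and the invariant factors of ∂_2 are all 1, so H_1 ≅ Z.
  H_2: rank ker ∂_2 − rank ∂_3 = (4 − 3) − 1 = 0, and the invariant factors of ∂_3 are all 1, so H_2 ≅ 0.
  H_3: rank ker ∂_3 − rank ∂_4 = (1 − 1) − 0 = 0, and there is no ∂_4, so H_3 ≅ 0.

As a check, the Euler characteristic is 7 − 10 + 4 − 1 = 0, which agrees with 1 − 1 + 0 − 0 = 0.

Hence the Betti numbers are b_0 = 1, b_1 = 1, b_2 = 0, b_3 = 0.

b_0 = 1, b_1 = 1, b_2 = 0, b_3 = 0.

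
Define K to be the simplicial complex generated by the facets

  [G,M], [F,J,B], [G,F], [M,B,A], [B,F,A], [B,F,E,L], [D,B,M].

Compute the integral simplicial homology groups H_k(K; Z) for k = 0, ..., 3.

H_0 = Z,  H_1 = Z,  H_2 = 0,  H_3 = 0.

Take the total order A < B < D < E < F < G < J < L < M on the vertex set. Then K (dimension 3) consists of the simplices:

  0-simplices (9): A, B, D, E, F, G, J, L, M
  1-simplices (16): AB, AF, AM, BD, BE, BF, BJ, BL, BM, DM, EF, EL, FG, FJ, FL, GM
  2-simplices (8): ABF, ABM, BDM, BEF, BEL, BFJ, BFL, EFL
  3-simplices (1): BEFL

giving chain groups C_0 ≅ Z^9, C_1 ≅ Z^16, C_2 ≅ Z^8, C_3 ≅ Z^1.

The boundary map ∂_1: C_1 → C_0 is given by ∂[p,q] = [q] − [p].
As a 9×16 matrix over Z this has rank 8, with invariant factors (1,1,1,1,1,1,1,1).

The boundary map ∂_2: C_2 → C_1 maps a triangle to the signed sum of its edges. For instance
  ∂ABM = BM − AM + AB,
  ∂BFL = FL − BL + BF.
The resulting 16×8 matrix has rank 7, and its Smith normal form has invariant factors (1,1,1,1,1,1,1).

∂_3: C_3 → C_2 sends each 3-simplex σ to the alternating sum Σ_i (−1)^i (σ with its i-th vertex removed). For instance
  ∂BEFL = EFL − BFL + BEL − BEF.
As a 8×1 matrix over Z this has rank 1, with invariant factors (1).

From H_k ≅ ker(∂_k) / im(∂_{k+1}) we obtain:

  H_0: rank C_0 − rank ∂_1 = 9 − 8 = 1, and the invariant factors of ∂_1 are all 1, so H_0 = Z.
  H_1: rank ker ∂_1 − rank ∂_2 = (16 − 8) − 7 = 1, and the invariant factors of ∂_2 are all 1, so H_1 = Z.
  H_2: rank ker ∂_2 − rank ∂_3 = (8 − 7) − 1 = 0, and the invariant factors of ∂_3 are all 1, so H_2 = 0.
  H_3: rank ker ∂_3 − rank ∂_4 = (1 − 1) − 0 = 0, and there is no ∂_4, so H_3 = 0.

As a check, the Euler characteristic is 9 − 16 + 8 − 1 = 0, which agrees with 1 − 1 + 0 − 0 = 0.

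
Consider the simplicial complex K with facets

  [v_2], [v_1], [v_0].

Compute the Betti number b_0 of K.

Take the total order v_0 < v_1 < v_2 on the vertex set. Then K (dimension 0) consists of the simplices:

  0-simplices (3): [v_0], [v_1], [v_2]

Hence C_0 ≅ Z^3.

Now H_k = ker ∂_k / im ∂_{k+1}, so:

  H_0: rank C_0 − rank ∂_1 = 3 − 0 = 3, and there is no ∂_1, so H_0 ≅ Z^3.

(K is a triangulation of a set of 3 points.)

Hence the Betti numbers are b_0 = 3.

b_0 = 3.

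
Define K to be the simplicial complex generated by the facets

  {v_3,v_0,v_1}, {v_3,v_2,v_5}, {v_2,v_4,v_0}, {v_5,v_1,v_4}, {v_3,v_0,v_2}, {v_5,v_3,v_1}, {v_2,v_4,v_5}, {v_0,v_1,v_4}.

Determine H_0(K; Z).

K has 6 vertices, 12 edges, 8 triangles.
rank ∂_0 = 0, rank ∂_1 = 5 ⇒ b_0 = 6 − 0 − 5 = 1; all invariant factors of ∂_1 are 1 so no torsion. So H_0 = Z.

H_0 = Z.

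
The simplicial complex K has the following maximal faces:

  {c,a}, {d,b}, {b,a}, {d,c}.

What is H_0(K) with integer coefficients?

H_0 ≅ Z.

Order the vertices as a < b < c < d. Listing each simplex with vertices in this order, K has dimension 1 with simplices:

  0-simplices (4): a, b, c, d
  1-simplices (4): ab, ac, bd, cd

Hence C_0 ≅ Z^4, C_1 ≅ Z^4.

The boundary map ∂_1: C_1 → C_0 is given by ∂[p,q] = [q] − [p].
As a 4×4 matrix over Z this has rank 3, with invariant factors (1,1,1).

From H_k ≅ ker(∂_k) / im(∂_{k+1}) we obtain:

  H_0: rank C_0 − rank ∂_1 = 4 − 3 = 1, and the invariant factors of ∂_1 are all 1, so H_0 = Z.

(K is a triangulation of the circle S^1.)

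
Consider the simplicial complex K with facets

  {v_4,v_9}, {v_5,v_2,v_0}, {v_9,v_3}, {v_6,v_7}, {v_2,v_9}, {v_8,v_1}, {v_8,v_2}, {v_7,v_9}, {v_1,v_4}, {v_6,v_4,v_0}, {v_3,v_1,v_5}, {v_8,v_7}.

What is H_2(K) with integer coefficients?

H_2 ≅ 0.

We work with the vertex ordering v_0 < v_1 < v_2 < v_3 < v_4 < v_5 < v_6 < v_7 < v_8 < v_9. The simplices of K, each written with vertices in increasing order, are:

  0-simplices (10): [v_0], [v_1], [v_2], [v_3], [v_4], [v_5], [v_6], [v_7], [v_8], [v_9]
  1-simplices (18): (18 of them)
  2-simplices (3): [v_0,v_2,v_5], [v_0,v_4,v_6], [v_1,v_3,v_5]

so the chain groups are C_0 ≅ Z^10, C_1 ≅ Z^18, C_2 ≅ Z^3.

Boundary ∂_1: C_1 → C_0 maps an edge to its endpoints' difference, ∂[p,q] = q − p.
As a 10×18 matrix over Z this has rank 9, with invariant factors (1,1,1,1,1,1,1,1,1).

Boundary ∂_2: C_2 → C_1 maps a triangle to the signed sum of its edges. For instance
  ∂[v_0,v_4,v_6] = [v_4,v_6] − [v_0,v_6] + [v_0,v_4],
  ∂[v_1,v_3,v_5] = [v_3,v_5] − [v_1,v_5] + [v_1,v_3].
As a 18×3 matrix over Z this has rank 3, with invariant factors (1,1,1).

Reading off H_k = ker ∂_k / im ∂_{k+1}:

  H_2: rank ker ∂_2 − rank ∂_3 = (3 − 3) − 0 = 0, and there is no ∂_3, so H_2 ≅ 0.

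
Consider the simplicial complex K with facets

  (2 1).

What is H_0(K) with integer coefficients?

Fix the vertex order 1 < 2 and write every simplex with vertices in increasing order. Then dim K = 1 and the simplices of K are:

  0-simplices (2): [1], [2]
  1-simplices (1): [1,2]

Hence C_0 ≅ Z^2, C_1 ≅ Z^1.

Boundary ∂_1: C_1 → C_0 maps an edge to its endpoints' difference, ∂[p,q] = q − p. For instance
  ∂[1,2] = [2] − [1].
The resulting 2×1 matrix has rank 1, and its Smith normal form has invariant factors (1).

Now H_k = ker ∂_k / im ∂_{k+1}, so:

  H_0: rank C_0 − rank ∂_1 = 2 − 1 = 1, and the invariant factors of ∂_1 are all 1, so H_0 ≅ Z.

H_0 = Z.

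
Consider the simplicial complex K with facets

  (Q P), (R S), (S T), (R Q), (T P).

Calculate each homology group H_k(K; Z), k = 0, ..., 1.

H_0 = Z,  H_1 = Z.

Fix the vertex order P < Q < R < S < T and write every simplex with vertices in increasing order. Then dim K = 1 and the simplices of K are:

  0-simplices (5): P, Q, R, S, T
  1-simplices (5): PQ, PT, QR, RS, ST

giving chain groups C_0 ≅ Z^5, C_1 ≅ Z^5.

Boundary ∂_1: C_1 → C_0 sends each edge [p,q] (with p < q) to q − p. For instance
  ∂PQ = Q − P.
As a 5×5 matrix over Z this has rank 4, with invariant factors (1,1,1,1).

From H_k ≅ ker(∂_k) / im(∂_{k+1}) we obtain:

  H_0: rank C_0 − rank ∂_1 = 5 − 4 = 1, and the invariant factors of ∂_1 are all 1, so H_0 = Z.
  H_1: rank ker ∂_1 − rank ∂_2 = (5 − 4) − 0 = 1, and there is no ∂_2, so H_1 = Z.

As a check, the Euler characteristic is 5 − 5 = 0, which agrees with 1 − 1 = 0.
(K is a triangulation of the circle S^1.)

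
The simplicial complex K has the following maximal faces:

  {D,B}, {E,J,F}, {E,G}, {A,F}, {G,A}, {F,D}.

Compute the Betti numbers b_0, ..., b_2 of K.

K has 7 vertices, 8 edges, 1 triangle.
rank ∂_0 = 0, rank ∂_1 = 6 ⇒ b_0 = 7 − 0 − 6 = 1; all invariant factors of ∂_1 are 1 so no torsion. So H_0 ≅ Z.
rank ∂_1 = 6, rank ∂_2 = 1 ⇒ b_1 = 8 − 6 − 1 = 1; all invariant factors of ∂_2 are 1 so no torsion. So H_1 ≅ Z.
rank ∂_2 = 1, rank ∂_3 = 0 ⇒ b_2 = 1 − 1 − 0 = 0. So H_2 ≅ 0.

b_0 = 1, b_1 = 1, b_2 = 0.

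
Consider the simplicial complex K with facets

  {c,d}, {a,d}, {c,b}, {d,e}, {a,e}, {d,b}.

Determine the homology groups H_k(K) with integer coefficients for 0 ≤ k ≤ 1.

Fix the vertex order a < b < c < d < e and write every simplex with vertices in increasing order. Then dim K = 1 and the simplices of K are:

  0-simplices (5): a, b, c, d, e
  1-simplices (6): ad, ae, bc, bd, cd, de

so the chain groups are C_0 ≅ Z^5, C_1 ≅ Z^6.

Boundary ∂_1: C_1 → C_0 is given by ∂[p,q] = [q] − [p]. For instance
  ∂cd = d − c.
The resulting 5×6 matrix has rank 4, and its Smith normal form has invariant factors (1,1,1,1).

Computing H_k = (kernel of ∂_k) / (image of ∂_{k+1}):

  H_0: rank C_0 − rank ∂_1 = 5 − 4 = 1, and the invariant factors of ∂_1 are all 1, so H_0 ≅ Z.
  H_1: rank ker ∂_1 − rank ∂_2 = (6 − 4) − 0 = 2, and there is no ∂_2, so H_1 ≅ Z^2.

(K is a triangulation of a wedge of 2 circles.)

H_0 = Z,  H_1 = Z^2.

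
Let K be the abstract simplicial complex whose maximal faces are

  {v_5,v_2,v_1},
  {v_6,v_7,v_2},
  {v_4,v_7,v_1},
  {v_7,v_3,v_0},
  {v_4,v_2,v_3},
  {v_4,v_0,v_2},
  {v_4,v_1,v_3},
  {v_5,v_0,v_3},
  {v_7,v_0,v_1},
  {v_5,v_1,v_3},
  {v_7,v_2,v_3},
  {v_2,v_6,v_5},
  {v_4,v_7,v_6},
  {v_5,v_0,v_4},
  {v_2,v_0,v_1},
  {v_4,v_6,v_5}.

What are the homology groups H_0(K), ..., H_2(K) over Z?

H_0 ≅ Z,  H_1 ≅ Z^2,  H_2 ≅ Z.

We work with the vertex ordering v_0 < v_1 < v_2 < v_3 < v_4 < v_5 < v_6 < v_7. The simplices of K, each written with vertices in increasing order, are:

  0-simplices (8): [v_0], [v_1], [v_2], [v_3], [v_4], [v_5], [v_6], [v_7]
  1-simplices (24): (24 of them)
  2-simplices (16): (16 of them)

giving chain groups C_0 ≅ Z^8, C_1 ≅ Z^24, C_2 ≅ Z^16.

The boundary map ∂_1: C_1 → C_0 sends each edge [p,q] (with p < q) to q − p. For instance
  ∂[v_0,v_3] = [v_3] − [v_0].
As a 8×24 matrix over Z this has rank 7, with invariant factors (1,1,1,1,1,1,1).

The boundary map ∂_2: C_2 → C_1 acts by ∂[p,q,r] = [q,r] − [p,r] + [p,q]. For instance
  ∂[v_1,v_2,v_5] = [v_2,v_5] − [v_1,v_5] + [v_1,v_2],
  ∂[v_4,v_6,v_7] = [v_6,v_7] − [v_4,v_7] + [v_4,v_6].
As a 24×16 matrix over Z this has rank 15, with invariant factors (1,1,1,1,1,1,1,1,1,1,1,1,1,1,1).

From H_k ≅ ker(∂_k) / im(∂_{k+1}) we obtain:

  H_0: rank C_0 − rank ∂_1 = 8 − 7 = 1, and the invariant factors of ∂_1 are all 1, so H_0 = Z.
  H_1: rank ker ∂_1 − rank ∂_2 = (24 − 7) − 15 = 2, and the invariant factors of ∂_2 are all 1, so H_1 = Z^2.
  H_2: rank ker ∂_2 − rank ∂_3 = (16 − 15) − 0 = 1, and there is no ∂_3, so H_2 = Z.

As a check, the Euler characteristic is 8 − 24 + 16 = 0, which agrees with 1 − 2 + 1 = 0.
(K is a triangulation of the torus T^2.)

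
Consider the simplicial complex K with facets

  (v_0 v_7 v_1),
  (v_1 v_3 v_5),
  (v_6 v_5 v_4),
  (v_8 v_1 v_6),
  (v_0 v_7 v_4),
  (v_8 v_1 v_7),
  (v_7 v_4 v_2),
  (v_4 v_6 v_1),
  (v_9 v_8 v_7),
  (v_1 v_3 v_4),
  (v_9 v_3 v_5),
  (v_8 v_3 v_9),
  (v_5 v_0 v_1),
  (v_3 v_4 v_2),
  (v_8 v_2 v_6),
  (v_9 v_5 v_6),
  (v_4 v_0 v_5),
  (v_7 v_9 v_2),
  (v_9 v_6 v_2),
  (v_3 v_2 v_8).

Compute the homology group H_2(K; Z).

K has 10 vertices, 30 edges, 20 triangles.
rank ∂_2 = 20, rank ∂_3 = 0 ⇒ b_2 = 20 − 20 − 0 = 0. So H_2 = 0.

H_2 ≅ 0.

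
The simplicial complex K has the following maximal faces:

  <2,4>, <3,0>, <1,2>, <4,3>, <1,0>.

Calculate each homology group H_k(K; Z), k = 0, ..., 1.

We work with the vertex ordering 0 < 1 < 2 < 3 < 4. The simplices of K, each written with vertices in increasing order, are:

  0-simplices (5): [0], [1], [2], [3], [4]
  1-simplices (5): [0,1], [0,3], [1,2], [2,4], [3,4]

giving chain groups C_0 ≅ Z^5, C_1 ≅ Z^5.

The boundary map ∂_1: C_1 → C_0 is given by ∂[p,q] = [q] − [p].
As a 5×5 matrix over Z this has rank 4, with invariant factors (1,1,1,1).

Reading off H_k = ker ∂_k / im ∂_{k+1}:

  H_0: rank C_0 − rank ∂_1 = 5 − 4 = 1, and the invariant factors of ∂_1 are all 1, so H_0 ≅ Z.
  H_1: rank ker ∂_1 − rank ∂_2 = (5 − 4) − 0 = 1, and there is no ∂_2, so H_1 ≅ Z.

As a check, the Euler characteristic is 5 − 5 = 0, which agrees with 1 − 1 = 0.
(K is a triangulation of the circle S^1.)

H_0 ≅ Z,  H_1 ≅ Z.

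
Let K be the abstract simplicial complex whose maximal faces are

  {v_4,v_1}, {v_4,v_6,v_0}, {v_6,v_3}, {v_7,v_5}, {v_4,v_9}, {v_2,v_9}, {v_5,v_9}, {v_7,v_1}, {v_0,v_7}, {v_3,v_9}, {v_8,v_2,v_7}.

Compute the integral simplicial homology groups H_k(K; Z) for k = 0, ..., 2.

H_0 ≅ Z,  H_1 ≅ Z^4,  H_2 = 0.

We work with the vertex ordering v_0 < v_1 < v_2 < v_3 < v_4 < v_5 < v_6 < v_7 < v_8 < v_9. The simplices of K, each written with vertices in increasing order, are:

  0-simplices (10): [v_0], [v_1], [v_2], [v_3], [v_4], [v_5], [v_6], [v_7], [v_8], [v_9]
  1-simplices (15): (15 of them)
  2-simplices (2): [v_0,v_4,v_6], [v_2,v_7,v_8]

so the chain groups are C_0 ≅ Z^10, C_1 ≅ Z^15, C_2 ≅ Z^2.

The boundary map ∂_1: C_1 → C_0 sends each edge [p,q] (with p < q) to q − p.
The 10×15 boundary matrix has rank 9 and Smith normal form diag(1,1,1,1,1,1,1,1,1).

The boundary map ∂_2: C_2 → C_1 acts by ∂[p,q,r] = [q,r] − [p,r] + [p,q]. For instance
  ∂[v_0,v_4,v_6] = [v_4,v_6] − [v_0,v_6] + [v_0,v_4],
  ∂[v_2,v_7,v_8] = [v_7,v_8] − [v_2,v_8] + [v_2,v_7].
The resulting 15×2 matrix has rank 2, and its Smith normal form has invariant factors (1,1).

From H_k ≅ ker(∂_k) / im(∂_{k+1}) we obtain:

  H_0: rank C_0 − rank ∂_1 = 10 − 9 = 1, and the invariant factors of ∂_1 are all 1, so H_0 ≅ Z.
  H_1: rank ker ∂_1 − rank ∂_2 = (15 − 9) − 2 = 4, and the invariant factors of ∂_2 are all 1, so H_1 ≅ Z^4.
  H_2: rank ker ∂_2 − rank ∂_3 = (2 − 2) − 0 = 0, and there is no ∂_3, so H_2 ≅ 0.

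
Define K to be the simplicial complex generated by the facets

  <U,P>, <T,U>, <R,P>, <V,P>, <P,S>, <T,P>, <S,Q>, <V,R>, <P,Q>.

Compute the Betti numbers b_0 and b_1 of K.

b_0 = 1, b_1 = 3.

Take the total order P < Q < R < S < T < U < V on the vertex set. Then K (dimension 1) consists of the simplices:

  0-simplices (7): P, Q, R, S, T, U, V
  1-simplices (9): PQ, PR, PS, PT, PU, PV, QS, RV, TU

Hence C_0 ≅ Z^7, C_1 ≅ Z^9.

Boundary ∂_1: C_1 → C_0 is given by ∂[p,q] = [q] − [p]. For instance
  ∂PR = R − P.
The resulting 7×9 matrix has rank 6, and its Smith normal form has invariant factors (1,1,1,1,1,1).

From H_k ≅ ker(∂_k) / im(∂_{k+1}) we obtain:

  H_0: rank C_0 − rank ∂_1 = 7 − 6 = 1, and the invariant factors of ∂_1 are all 1, so H_0 ≅ Z.
  H_1: rank ker ∂_1 − rank ∂_2 = (9 − 6) − 0 = 3, and there is no ∂_2, so H_1 ≅ Z^3.

(K is a triangulation of a wedge of 3 circles.)

Hence the Betti numbers are b_0 = 1, b_1 = 3.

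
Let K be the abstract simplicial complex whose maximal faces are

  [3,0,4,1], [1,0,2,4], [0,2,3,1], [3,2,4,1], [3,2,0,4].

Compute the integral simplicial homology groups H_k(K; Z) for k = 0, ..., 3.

H_0 ≅ Z,  H_1 = 0,  H_2 = 0,  H_3 ≅ Z.

Order the vertices as 0 < 1 < 2 < 3 < 4. Listing each simplex with vertices in this order, K has dimension 3 with simplices:

  0-simplices (5): [0], [1], [2], [3], [4]
  1-simplices (10): [0,1], [0,2], [0,3], [0,4], [1,2], [1,3], [1,4], [2,3], [2,4], [3,4]
  2-simplices (10): [0,1,2], [0,1,3], [0,1,4], [0,2,3], [0,2,4], [0,3,4], [1,2,3], [1,2,4], [1,3,4], [2,3,4]
  3-simplices (5): [0,1,2,3], [0,1,2,4], [0,1,3,4], [0,2,3,4], [1,2,3,4]

so the chain groups are C_0 ≅ Z^5, C_1 ≅ Z^10, C_2 ≅ Z^10, C_3 ≅ Z^5.

Boundary ∂_1: C_1 → C_0 sends each edge [p,q] (with p < q) to q − p. For instance
  ∂[1,3] = [3] − [1].
The resulting 5×10 matrix has rank 4, and its Smith normal form has invariant factors (1,1,1,1).

∂_2: C_2 → C_1 sends each 2-simplex [p,q,r] to [q,r] − [p,r] + [p,q]. For instance
  ∂[0,1,3] = [1,3] − [0,3] + [0,1],
  ∂[0,3,4] = [3,4] − [0,4] + [0,3].
The resulting 10×10 matrix has rank 6, and its Smith normal form has invariant factors (1,1,1,1,1,1).

∂_3: C_3 → C_2 sends each 3-simplex σ to the alternating sum Σ_i (−1)^i (σ with its i-th vertex removed). For instance
  ∂[0,2,3,4] = [2,3,4] − [0,3,4] + [0,2,4] − [0,2,3],
  ∂[1,2,3,4] = [2,3,4] − [1,3,4] + [1,2,4] − [1,2,3].
The 10×5 boundary matrix has rank 4 and Smith normal form diag(1,1,1,1).

From H_k ≅ ker(∂_k) / im(∂_{k+1}) we obtain:

  H_0: rank C_0 − rank ∂_1 = 5 − 4 = 1, and the invariant factors of ∂_1 are all 1, so H_0 ≅ Z.
  H_1: rank ker ∂_1 − rank ∂_2 = (10 − 4) − 6 = 0, and the invariant factors of ∂_2 are all 1, so H_1 ≅ 0.
  H_2: rank ker ∂_2 − rank ∂_3 = (10 − 6) − 4 = 0, and the invariant factors of ∂_3 are all 1, so H_2 ≅ 0.
  H_3: rank ker ∂_3 − rank ∂_4 = (5 − 4) − 0 = 1, and there is no ∂_4, so H_3 ≅ Z.

As a check, the Euler characteristic is 5 − 10 + 10 − 5 = 0, which agrees with 1 − 0 + 0 − 1 = 0.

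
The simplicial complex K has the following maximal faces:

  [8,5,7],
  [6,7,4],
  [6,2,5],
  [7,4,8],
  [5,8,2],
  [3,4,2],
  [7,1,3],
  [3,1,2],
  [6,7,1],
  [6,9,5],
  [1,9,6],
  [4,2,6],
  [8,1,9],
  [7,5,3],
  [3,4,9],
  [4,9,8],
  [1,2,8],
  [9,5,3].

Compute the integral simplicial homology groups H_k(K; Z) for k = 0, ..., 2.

Order the vertices as 1 < 2 < 3 < 4 < 5 < 6 < 7 < 8 < 9. Listing each simplex with vertices in this order, K has dimension 2 with simplices:

  0-simplices (9): [1], [2], [3], [4], [5], [6], [7], [8], [9]
  1-simplices (27): (27 of them)
  2-simplices (18): [1,2,3], [1,2,8], [1,3,7], [1,6,7], [1,6,9], [1,8,9], [2,3,4], [2,4,6], [2,5,6], [2,5,8], [3,4,9], [3,5,7], [3,5,9], [4,6,7], [4,7,8], [4,8,9], [5,6,9], [5,7,8]

Hence C_0 ≅ Z^9, C_1 ≅ Z^27, C_2 ≅ Z^18.

∂_1: C_1 → C_0 maps an edge to its endpoints' difference, ∂[p,q] = q − p. For instance
  ∂[5,6] = [6] − [5].
As a 9×27 matrix over Z this has rank 8, with invariant factors (1,1,1,1,1,1,1,1).

∂_2: C_2 → C_1 sends each 2-simplex [p,q,r] to [q,r] − [p,r] + [p,q]. For instance
  ∂[1,3,7] = [3,7] − [1,7] + [1,3],
  ∂[3,5,9] = [5,9] − [3,9] + [3,5].
The 27×18 boundary matrix has rank 17 and Smith normal form diag(1,1,1,1,1,1,1,1,1,1,1,1,1,1,1,1,1).

Computing H_k = (kernel of ∂_k) / (image of ∂_{k+1}):

  H_0: rank C_0 − rank ∂_1 = 9 − 8 = 1, and the invariant factors of ∂_1 are all 1, so H_0 = Z.
  H_1: rank ker ∂_1 − rank ∂_2 = (27 − 8) − 17 = 2, and the invariant factors of ∂_2 are all 1, so H_1 = Z^2.
  H_2: rank ker ∂_2 − rank ∂_3 = (18 − 17) − 0 = 1, and there is no ∂_3, so H_2 = Z.

(K is a triangulation of the torus T^2.)

H_0 ≅ Z,  H_1 ≅ Z^2,  H_2 ≅ Z.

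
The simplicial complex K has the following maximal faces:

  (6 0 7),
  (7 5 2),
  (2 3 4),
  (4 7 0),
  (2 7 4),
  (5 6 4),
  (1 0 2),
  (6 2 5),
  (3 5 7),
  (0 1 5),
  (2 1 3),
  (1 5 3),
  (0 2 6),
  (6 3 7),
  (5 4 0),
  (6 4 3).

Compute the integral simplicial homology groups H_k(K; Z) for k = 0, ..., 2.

H_0 ≅ Z,  H_1 ≅ Z^2,  H_2 ≅ Z.

Fix the vertex order 0 < 1 < 2 < 3 < 4 < 5 < 6 < 7 and write every simplex with vertices in increasing order. Then dim K = 2 and the simplices of K are:

  0-simplices (8): [0], [1], [2], [3], [4], [5], [6], [7]
  1-simplices (24): (24 of them)
  2-simplices (16): [0,1,2], [0,1,5], [0,2,6], [0,4,5], [0,4,7], [0,6,7], [1,2,3], [1,3,5], [2,3,4], [2,4,7], [2,5,6], [2,5,7], [3,4,6], [3,5,7], [3,6,7], [4,5,6]

giving chain groups C_0 ≅ Z^8, C_1 ≅ Z^24, C_2 ≅ Z^16.

The boundary map ∂_1: C_1 → C_0 sends each edge [p,q] (with p < q) to q − p.
As a 8×24 matrix over Z this has rank 7, with invariant factors (1,1,1,1,1,1,1).

The boundary map ∂_2: C_2 → C_1 maps a triangle to the signed sum of its edges. For instance
  ∂[3,4,6] = [4,6] − [3,6] + [3,4],
  ∂[0,6,7] = [6,7] − [0,7] + [0,6].
The 24×16 boundary matrix has rank 15 and Smith normal form diag(1,1,1,1,1,1,1,1,1,1,1,1,1,1,1).

Reading off H_k = ker ∂_k / im ∂_{k+1}:

  H_0: rank C_0 − rank ∂_1 = 8 − 7 = 1, and the invariant factors of ∂_1 are all 1, so H_0 = Z.
  H_1: rank ker ∂_1 − rank ∂_2 = (24 − 7) − 15 = 2, and the invariant factors of ∂_2 are all 1, so H_1 = Z^2.
  H_2: rank ker ∂_2 − rank ∂_3 = (16 − 15) − 0 = 1, and there is no ∂_3, so H_2 = Z.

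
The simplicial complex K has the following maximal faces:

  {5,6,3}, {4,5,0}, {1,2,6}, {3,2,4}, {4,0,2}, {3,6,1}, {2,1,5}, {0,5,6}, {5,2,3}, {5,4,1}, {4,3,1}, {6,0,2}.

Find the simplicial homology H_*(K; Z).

Take the total order 0 < 1 < 2 < 3 < 4 < 5 < 6 on the vertex set. Then K (dimension 2) consists of the simplices:

  0-simplices (7): [0], [1], [2], [3], [4], [5], [6]
  1-simplices (18): [0,2], [0,4], [0,5], [0,6], [1,2], [1,3], [1,4], [1,5], [1,6], [2,3], [2,4], [2,5], [2,6], [3,4], [3,5], [3,6], [4,5], [5,6]
  2-simplices (12): [0,2,4], [0,2,6], [0,4,5], [0,5,6], [1,2,5], [1,2,6], [1,3,4], [1,3,6], [1,4,5], [2,3,4], [2,3,5], [3,5,6]

so the chain groups are C_0 ≅ Z^7, C_1 ≅ Z^18, C_2 ≅ Z^12.

∂_1: C_1 → C_0 is given by ∂[p,q] = [q] − [p]. For instance
  ∂[3,5] = [5] − [3].
As a 7×18 matrix over Z this has rank 6, with invariant factors (1,1,1,1,1,1).

∂_2: C_2 → C_1 sends each 2-simplex [p,q,r] to [q,r] − [p,r] + [p,q]. For instance
  ∂[1,3,4] = [3,4] − [1,4] + [1,3],
  ∂[1,2,5] = [2,5] − [1,5] + [1,2].
The 18×12 boundary matrix has rank 12 and Smith normal form diag(1,1,1,1,1,1,1,1,1,1,1,2).

Now H_k = ker ∂_k / im ∂_{k+1}, so:

  H_0: rank C_0 − rank ∂_1 = 7 − 6 = 1, and the invariant factors of ∂_1 are all 1, so H_0 = Z.
  H_1: rank ker ∂_1 − rank ∂_2 = (18 − 6) − 12 = 0, and ∂_2 has invariant factor 2 > 1, so H_1 = Z/2.
  H_2: rank ker ∂_2 − rank ∂_3 = (12 − 12) − 0 = 0, and there is no ∂_3, so H_2 = 0.

As a check, the Euler characteristic is 7 − 18 + 12 = 1, which agrees with 1 − 0 + 0 = 1.

H_0 ≅ Z,  H_1 ≅ Z/2,  H_2 = 0.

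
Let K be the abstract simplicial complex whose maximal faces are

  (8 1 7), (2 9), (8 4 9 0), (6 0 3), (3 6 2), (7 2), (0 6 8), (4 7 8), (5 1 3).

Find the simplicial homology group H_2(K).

We work with the vertex ordering 0 < 1 < 2 < 3 < 4 < 5 < 6 < 7 < 8 < 9. The simplices of K, each written with vertices in increasing order, are:

  0-simplices (10): [0], [1], [2], [3], [4], [5], [6], [7], [8], [9]
  1-simplices (21): [0,3], [0,4], [0,6], [0,8], [0,9], [1,3], [1,5], [1,7], [1,8], [2,3], [2,6], [2,7], [2,9], [3,5], [3,6], [4,7], [4,8], [4,9], [6,8], [7,8], [8,9]
  2-simplices (10): [0,3,6], [0,4,8], [0,4,9], [0,6,8], [0,8,9], [1,3,5], [1,7,8], [2,3,6], [4,7,8], [4,8,9]
  3-simplices (1): [0,4,8,9]

Hence C_0 ≅ Z^10, C_1 ≅ Z^21, C_2 ≅ Z^10, C_3 ≅ Z^1.

∂_1: C_1 → C_0 is given by ∂[p,q] = [q] − [p]. For instance
  ∂[0,4] = [4] − [0].
This gives a 10×21 integer matrix of rank 9; reducing to Smith normal form yields diagonal entries (1,1,1,1,1,1,1,1,1).

∂_2: C_2 → C_1 maps a triangle to the signed sum of its edges. For instance
  ∂[2,3,6] = [3,6] − [2,6] + [2,3],
  ∂[0,6,8] = [6,8] − [0,8] + [0,6].
This gives a 21×10 integer matrix of rank 9; reducing to Smith normal form yields diagonal entries (1,1,1,1,1,1,1,1,1).

∂_3: C_3 → C_2 sends each 3-simplex σ to the alternating sum Σ_i (−1)^i (σ with its i-th vertex removed). For instance
  ∂[0,4,8,9] = [4,8,9] − [0,8,9] + [0,4,9] − [0,4,8].
This gives a 10×1 integer matrix of rank 1; reducing to Smith normal form yields diagonal entries (1).

Now H_k = ker ∂_k / im ∂_{k+1}, so:

  H_2: rank ker ∂_2 − rank ∂_3 = (10 − 9) − 1 = 0, and the invariant factors of ∂_3 are all 1, so H_2 = 0.

H_2 ≅ 0.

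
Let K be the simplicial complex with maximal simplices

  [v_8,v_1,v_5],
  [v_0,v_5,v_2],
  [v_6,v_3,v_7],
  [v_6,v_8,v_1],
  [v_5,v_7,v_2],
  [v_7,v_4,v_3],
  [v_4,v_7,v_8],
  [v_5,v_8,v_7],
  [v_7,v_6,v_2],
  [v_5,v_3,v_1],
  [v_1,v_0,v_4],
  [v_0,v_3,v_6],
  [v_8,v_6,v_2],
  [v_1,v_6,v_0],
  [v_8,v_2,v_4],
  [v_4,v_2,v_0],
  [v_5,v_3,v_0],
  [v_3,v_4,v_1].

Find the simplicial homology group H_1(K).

Take the total order v_0 < v_1 < v_2 < v_3 < v_4 < v_5 < v_6 < v_7 < v_8 on the vertex set. Then K (dimension 2) consists of the simplices:

  0-simplices (9): [v_0], [v_1], [v_2], [v_3], [v_4], [v_5], [v_6], [v_7], [v_8]
  1-simplices (27): (27 of them)
  2-simplices (18): (18 of them)

giving chain groups C_0 ≅ Z^9, C_1 ≅ Z^27, C_2 ≅ Z^18.

The boundary map ∂_1: C_1 → C_0 sends each edge [p,q] (with p < q) to q − p. For instance
  ∂[v_0,v_6] = [v_6] − [v_0].
As a 9×27 matrix over Z this has rank 8, with invariant factors (1,1,1,1,1,1,1,1).

∂_2: C_2 → C_1 maps a triangle to the signed sum of its edges. For instance
  ∂[v_0,v_1,v_4] = [v_1,v_4] − [v_0,v_4] + [v_0,v_1],
  ∂[v_0,v_3,v_5] = [v_3,v_5] − [v_0,v_5] + [v_0,v_3].
This gives a 27×18 integer matrix of rank 18; reducing to Smith normal form yields diagonal entries (1,1,1,1,1,1,1,1,1,1,1,1,1,1,1,1,1,2).

From H_k ≅ ker(∂_k) / im(∂_{k+1}) we obtain:

  H_1: rank ker ∂_1 − rank ∂_2 = (27 − 8) − 18 = 1, and ∂_2 has invariant factor 2 > 1, so H_1 = Z ⊕ Z/2.

H_1 ≅ Z ⊕ Z/2.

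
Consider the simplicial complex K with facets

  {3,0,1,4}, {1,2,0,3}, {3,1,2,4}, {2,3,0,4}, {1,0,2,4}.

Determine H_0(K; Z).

H_0 = Z.

Take the total order 0 < 1 < 2 < 3 < 4 on the vertex set. Then K (dimension 3) consists of the simplices:

  0-simplices (5): [0], [1], [2], [3], [4]
  1-simplices (10): [0,1], [0,2], [0,3], [0,4], [1,2], [1,3], [1,4], [2,3], [2,4], [3,4]
  2-simplices (10): [0,1,2], [0,1,3], [0,1,4], [0,2,3], [0,2,4], [0,3,4], [1,2,3], [1,2,4], [1,3,4], [2,3,4]
  3-simplices (5): [0,1,2,3], [0,1,2,4], [0,1,3,4], [0,2,3,4], [1,2,3,4]

giving chain groups C_0 ≅ Z^5, C_1 ≅ Z^10, C_2 ≅ Z^10, C_3 ≅ Z^5.

Boundary ∂_1: C_1 → C_0 sends each edge [p,q] (with p < q) to q − p. For instance
  ∂[0,4] = [4] − [0].
This gives a 5×10 integer matrix of rank 4; reducing to Smith normal form yields diagonal entries (1,1,1,1).

∂_2: C_2 → C_1 maps a triangle to the signed sum of its edges. For instance
  ∂[0,1,2] = [1,2] − [0,2] + [0,1],
  ∂[1,2,4] = [2,4] − [1,4] + [1,2].
As a 10×10 matrix over Z this has rank 6, with invariant factors (1,1,1,1,1,1).

Boundary ∂_3: C_3 → C_2 sends each 3-simplex σ to the alternating sum Σ_i (−1)^i (σ with its i-th vertex removed). For instance
  ∂[0,2,3,4] = [2,3,4] − [0,3,4] + [0,2,4] − [0,2,3],
  ∂[1,2,3,4] = [2,3,4] − [1,3,4] + [1,2,4] − [1,2,3].
This gives a 10×5 integer matrix of rank 4; reducing to Smith normal form yields diagonal entries (1,1,1,1).

Computing H_k = (kernel of ∂_k) / (image of ∂_{k+1}):

  H_0: rank C_0 − rank ∂_1 = 5 − 4 = 1, and the invariant factors of ∂_1 are all 1, so H_0 = Z.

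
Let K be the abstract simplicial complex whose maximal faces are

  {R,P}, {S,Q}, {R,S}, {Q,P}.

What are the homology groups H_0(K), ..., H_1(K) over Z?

H_0 ≅ Z,  H_1 ≅ Z.

Order the vertices as P < Q < R < S. Listing each simplex with vertices in this order, K has dimension 1 with simplices:

  0-simplices (4): P, Q, R, S
  1-simplices (4): PQ, PR, QS, RS

so the chain groups are C_0 ≅ Z^4, C_1 ≅ Z^4.

Boundary ∂_1: C_1 → C_0 sends each edge [p,q] (with p < q) to q − p. For instance
  ∂PQ = Q − P.
The 4×4 boundary matrix has rank 3 and Smith normal form diag(1,1,1).

From H_k ≅ ker(∂_k) / im(∂_{k+1}) we obtain:

  H_0: rank C_0 − rank ∂_1 = 4 − 3 = 1, and the invariant factors of ∂_1 are all 1, so H_0 = Z.
  H_1: rank ker ∂_1 − rank ∂_2 = (4 − 3) − 0 = 1, and there is no ∂_2, so H_1 = Z.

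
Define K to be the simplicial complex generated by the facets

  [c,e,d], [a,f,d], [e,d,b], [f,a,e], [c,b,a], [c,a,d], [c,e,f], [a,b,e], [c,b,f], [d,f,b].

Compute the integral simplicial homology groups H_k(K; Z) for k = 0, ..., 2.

Fix the vertex order a < b < c < d < e < f and write every simplex with vertices in increasing order. Then dim K = 2 and the simplices of K are:

  0-simplices (6): a, b, c, d, e, f
  1-simplices (15): ab, ac, ad, ae, af, bc, bd, be, bf, cd, ce, cf, de, df, ef
  2-simplices (10): abc, abe, acd, adf, aef, bcf, bde, bdf, cde, cef

Hence C_0 ≅ Z^6, C_1 ≅ Z^15, C_2 ≅ Z^10.

∂_1: C_1 → C_0 sends each edge [p,q] (with p < q) to q − p.
This gives a 6×15 integer matrix of rank 5; reducing to Smith normal form yields diagonal entries (1,1,1,1,1).

The boundary map ∂_2: C_2 → C_1 sends each 2-simplex [p,q,r] to [q,r] − [p,r] + [p,q]. For instance
  ∂aef = ef − af + ae,
  ∂adf = df − af + ad.
This gives a 15×10 integer matrix of rank 10; reducing to Smith normal form yields diagonal entries (1,1,1,1,1,1,1,1,1,2).

From H_k ≅ ker(∂_k) / im(∂_{k+1}) we obtain:

  H_0: rank C_0 − rank ∂_1 = 6 − 5 = 1, and the invariant factors of ∂_1 are all 1, so H_0 ≅ Z.
  H_1: rank ker ∂_1 − rank ∂_2 = (15 − 5) − 10 = 0, and ∂_2 has invariant factor 2 > 1, so H_1 ≅ Z/2.
  H_2: rank ker ∂_2 − rank ∂_3 = (10 − 10) − 0 = 0, and there is no ∂_3, so H_2 ≅ 0.

As a check, the Euler characteristic is 6 − 15 + 10 = 1, which agrees with 1 − 0 + 0 = 1.

H_0 = Z,  H_1 = Z/2,  H_2 = 0.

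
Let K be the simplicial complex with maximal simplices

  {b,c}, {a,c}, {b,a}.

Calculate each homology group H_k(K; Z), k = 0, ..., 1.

H_0 = Z,  H_1 = Z.

Order the vertices as a < b < c. Listing each simplex with vertices in this order, K has dimension 1 with simplices:

  0-simplices (3): a, b, c
  1-simplices (3): ab, ac, bc

Hence C_0 ≅ Z^3, C_1 ≅ Z^3.

The boundary map ∂_1: C_1 → C_0 sends each edge [p,q] (with p < q) to q − p. For instance
  ∂bc = c − b.
The resulting 3×3 matrix has rank 2, and its Smith normal form has invariant factors (1,1).

Reading off H_k = ker ∂_k / im ∂_{k+1}:

  H_0: rank C_0 − rank ∂_1 = 3 − 2 = 1, and the invariant factors of ∂_1 are all 1, so H_0 ≅ Z.
  H_1: rank ker ∂_1 − rank ∂_2 = (3 − 2) − 0 = 1, and there is no ∂_2, so H_1 ≅ Z.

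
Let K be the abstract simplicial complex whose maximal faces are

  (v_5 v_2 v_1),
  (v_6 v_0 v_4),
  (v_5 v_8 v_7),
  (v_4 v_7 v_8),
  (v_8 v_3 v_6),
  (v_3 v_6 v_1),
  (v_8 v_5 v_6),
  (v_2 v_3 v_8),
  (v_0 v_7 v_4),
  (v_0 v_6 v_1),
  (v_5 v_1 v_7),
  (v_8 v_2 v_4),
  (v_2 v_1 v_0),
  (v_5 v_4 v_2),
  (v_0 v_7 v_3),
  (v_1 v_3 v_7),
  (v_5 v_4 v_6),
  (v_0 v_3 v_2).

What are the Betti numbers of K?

We work with the vertex ordering v_0 < v_1 < v_2 < v_3 < v_4 < v_5 < v_6 < v_7 < v_8. The simplices of K, each written with vertices in increasing order, are:

  0-simplices (9): [v_0], [v_1], [v_2], [v_3], [v_4], [v_5], [v_6], [v_7], [v_8]
  1-simplices (27): (27 of them)
  2-simplices (18): (18 of them)

so the chain groups are C_0 ≅ Z^9, C_1 ≅ Z^27, C_2 ≅ Z^18.

∂_1: C_1 → C_0 is given by ∂[p,q] = [q] − [p]. For instance
  ∂[v_0,v_1] = [v_1] − [v_0].
This gives a 9×27 integer matrix of rank 8; reducing to Smith normal form yields diagonal entries (1,1,1,1,1,1,1,1).

Boundary ∂_2: C_2 → C_1 sends each 2-simplex [p,q,r] to [q,r] − [p,r] + [p,q]. For instance
  ∂[v_1,v_5,v_7] = [v_5,v_7] − [v_1,v_7] + [v_1,v_5],
  ∂[v_4,v_5,v_6] = [v_5,v_6] − [v_4,v_6] + [v_4,v_5].
The 27×18 boundary matrix has rank 18 and Smith normal form diag(1,1,1,1,1,1,1,1,1,1,1,1,1,1,1,1,1,2).

Now H_k = ker ∂_k / im ∂_{k+1}, so:

  H_0: rank C_0 − rank ∂_1 = 9 − 8 = 1, and the invariant factors of ∂_1 are all 1, so H_0 ≅ Z.
  H_1: rank ker ∂_1 − rank ∂_2 = (27 − 8) − 18 = 1, and ∂_2 has invariant factor 2 > 1, so H_1 ≅ Z ⊕ Z/2.
  H_2: rank ker ∂_2 − rank ∂_3 = (18 − 18) − 0 = 0, and there is no ∂_3, so H_2 ≅ 0.

Hence the Betti numbers are b_0 = 1, b_1 = 1, b_2 = 0.

b_0 = 1, b_1 = 1, b_2 = 0.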